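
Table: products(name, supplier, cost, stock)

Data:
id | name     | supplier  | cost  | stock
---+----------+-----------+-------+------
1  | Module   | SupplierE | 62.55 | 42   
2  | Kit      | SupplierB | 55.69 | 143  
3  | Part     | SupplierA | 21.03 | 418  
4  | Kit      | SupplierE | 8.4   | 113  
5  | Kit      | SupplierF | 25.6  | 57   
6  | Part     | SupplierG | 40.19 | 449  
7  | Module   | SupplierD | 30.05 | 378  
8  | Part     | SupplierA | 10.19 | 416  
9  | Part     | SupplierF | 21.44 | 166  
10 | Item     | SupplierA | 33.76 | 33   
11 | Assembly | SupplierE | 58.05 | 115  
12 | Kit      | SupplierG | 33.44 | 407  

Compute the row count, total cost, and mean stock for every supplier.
SELECT supplier,
       COUNT(*) as cnt,
       SUM(cost) as total_cost,
       AVG(stock) as avg_stock
FROM products
GROUP BY supplier

Result:
  SupplierA: 3 records, 64.98 total cost, 289.00 avg stock
  SupplierB: 1 records, 55.69 total cost, 143.00 avg stock
  SupplierD: 1 records, 30.05 total cost, 378.00 avg stock
  SupplierE: 3 records, 129.00 total cost, 90.00 avg stock
  SupplierF: 2 records, 47.04 total cost, 111.50 avg stock
  SupplierG: 2 records, 73.63 total cost, 428.00 avg stock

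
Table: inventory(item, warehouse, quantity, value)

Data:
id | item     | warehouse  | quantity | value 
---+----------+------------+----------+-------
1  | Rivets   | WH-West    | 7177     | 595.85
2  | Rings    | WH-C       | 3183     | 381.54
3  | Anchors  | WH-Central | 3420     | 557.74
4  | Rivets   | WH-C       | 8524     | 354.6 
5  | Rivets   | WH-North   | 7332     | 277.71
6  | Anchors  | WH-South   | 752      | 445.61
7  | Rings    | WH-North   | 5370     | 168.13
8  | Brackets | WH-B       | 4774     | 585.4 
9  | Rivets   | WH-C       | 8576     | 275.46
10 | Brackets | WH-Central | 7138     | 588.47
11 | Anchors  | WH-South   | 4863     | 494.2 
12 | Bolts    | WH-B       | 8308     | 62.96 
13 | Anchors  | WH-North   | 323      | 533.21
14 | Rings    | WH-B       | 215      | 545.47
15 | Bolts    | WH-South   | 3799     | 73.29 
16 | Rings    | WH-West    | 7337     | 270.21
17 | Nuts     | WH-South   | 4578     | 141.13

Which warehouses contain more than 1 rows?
SELECT warehouse, COUNT(*) as cnt
FROM inventory
GROUP BY warehouse
HAVING COUNT(*) > 1

Result:
  WH-B: 3
  WH-C: 3
  WH-Central: 2
  WH-North: 3
  WH-South: 4
  WH-West: 2

Note: HAVING filters groups after aggregation, WHERE filters rows before.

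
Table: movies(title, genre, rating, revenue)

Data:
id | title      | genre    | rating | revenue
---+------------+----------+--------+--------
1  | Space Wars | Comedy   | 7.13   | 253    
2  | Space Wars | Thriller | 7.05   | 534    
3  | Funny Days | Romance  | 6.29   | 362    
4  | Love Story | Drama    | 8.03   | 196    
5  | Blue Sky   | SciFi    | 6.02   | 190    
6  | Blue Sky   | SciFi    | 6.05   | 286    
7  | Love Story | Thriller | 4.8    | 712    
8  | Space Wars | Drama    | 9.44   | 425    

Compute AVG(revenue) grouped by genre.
SELECT genre, AVG(revenue) as result
FROM movies
GROUP BY genre

Result:
  Comedy: 253.00
  Drama: 310.50
  Romance: 362.00
  SciFi: 238.00
  Thriller: 623.00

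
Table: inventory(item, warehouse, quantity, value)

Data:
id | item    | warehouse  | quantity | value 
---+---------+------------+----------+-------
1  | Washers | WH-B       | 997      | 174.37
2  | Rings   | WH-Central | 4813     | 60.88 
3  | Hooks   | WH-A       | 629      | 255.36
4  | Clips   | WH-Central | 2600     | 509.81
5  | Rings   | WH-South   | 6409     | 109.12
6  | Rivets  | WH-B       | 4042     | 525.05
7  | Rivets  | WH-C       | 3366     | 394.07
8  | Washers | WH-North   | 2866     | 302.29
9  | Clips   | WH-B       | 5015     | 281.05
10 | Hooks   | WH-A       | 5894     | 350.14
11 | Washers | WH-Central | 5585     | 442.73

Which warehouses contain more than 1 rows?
SELECT warehouse, COUNT(*) as cnt
FROM inventory
GROUP BY warehouse
HAVING COUNT(*) > 1

Result:
  WH-A: 2
  WH-B: 3
  WH-Central: 3

Note: HAVING filters groups after aggregation, WHERE filters rows before.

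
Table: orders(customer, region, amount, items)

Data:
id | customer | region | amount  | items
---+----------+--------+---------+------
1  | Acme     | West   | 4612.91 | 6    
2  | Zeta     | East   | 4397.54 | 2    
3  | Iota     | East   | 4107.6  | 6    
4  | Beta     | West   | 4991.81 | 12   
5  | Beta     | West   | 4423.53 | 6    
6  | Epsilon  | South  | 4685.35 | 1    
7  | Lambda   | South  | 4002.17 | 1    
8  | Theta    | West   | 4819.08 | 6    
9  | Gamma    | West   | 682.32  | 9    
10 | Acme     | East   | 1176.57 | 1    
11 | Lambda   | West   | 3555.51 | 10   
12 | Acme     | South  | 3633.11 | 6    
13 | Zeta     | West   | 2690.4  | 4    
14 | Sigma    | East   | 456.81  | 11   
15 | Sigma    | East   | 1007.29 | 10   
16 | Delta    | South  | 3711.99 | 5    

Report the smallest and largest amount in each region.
SELECT region, MIN(amount), MAX(amount)
FROM orders
GROUP BY region

Result:
  East: min=456.81, max=4397.54
  South: min=3633.11, max=4685.35
  West: min=682.32, max=4991.81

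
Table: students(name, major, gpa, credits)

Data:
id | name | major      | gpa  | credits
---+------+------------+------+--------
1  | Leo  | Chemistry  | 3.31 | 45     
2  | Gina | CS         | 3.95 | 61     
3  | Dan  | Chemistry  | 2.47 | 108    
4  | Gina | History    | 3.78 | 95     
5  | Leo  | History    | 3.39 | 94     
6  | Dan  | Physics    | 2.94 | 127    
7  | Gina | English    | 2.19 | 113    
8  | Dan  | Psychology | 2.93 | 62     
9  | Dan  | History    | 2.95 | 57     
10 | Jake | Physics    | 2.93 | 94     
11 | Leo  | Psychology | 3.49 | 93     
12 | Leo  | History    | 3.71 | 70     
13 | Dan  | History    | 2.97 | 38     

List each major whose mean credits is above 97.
SELECT major, AVG(credits)
FROM students
GROUP BY major
HAVING AVG(credits) > 97

Result:
  English: avg=113.00
  Physics: avg=110.50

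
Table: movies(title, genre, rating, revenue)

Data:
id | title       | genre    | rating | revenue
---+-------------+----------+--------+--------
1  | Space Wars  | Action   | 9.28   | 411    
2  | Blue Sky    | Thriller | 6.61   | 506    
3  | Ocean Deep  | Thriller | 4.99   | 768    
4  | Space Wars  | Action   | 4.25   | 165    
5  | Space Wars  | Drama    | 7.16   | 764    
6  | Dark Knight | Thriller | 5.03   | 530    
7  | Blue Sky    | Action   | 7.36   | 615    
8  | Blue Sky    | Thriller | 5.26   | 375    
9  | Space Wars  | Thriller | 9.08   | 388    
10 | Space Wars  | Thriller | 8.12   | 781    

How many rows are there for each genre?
SELECT genre, COUNT(*) as count
FROM movies
GROUP BY genre

Result:
  Action: 3
  Drama: 1
  Thriller: 6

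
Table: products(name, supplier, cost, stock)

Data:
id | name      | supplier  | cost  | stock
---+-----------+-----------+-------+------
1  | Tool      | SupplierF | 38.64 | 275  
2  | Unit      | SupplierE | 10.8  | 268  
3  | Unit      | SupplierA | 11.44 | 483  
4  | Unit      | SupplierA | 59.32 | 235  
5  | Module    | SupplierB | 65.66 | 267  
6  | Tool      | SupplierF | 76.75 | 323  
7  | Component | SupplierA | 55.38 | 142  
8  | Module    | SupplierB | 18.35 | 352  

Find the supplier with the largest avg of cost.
SELECT supplier, AVG(cost) as val
FROM products
GROUP BY supplier
ORDER BY val DESC
LIMIT 1

Result: SupplierF with avg(cost) = 57.70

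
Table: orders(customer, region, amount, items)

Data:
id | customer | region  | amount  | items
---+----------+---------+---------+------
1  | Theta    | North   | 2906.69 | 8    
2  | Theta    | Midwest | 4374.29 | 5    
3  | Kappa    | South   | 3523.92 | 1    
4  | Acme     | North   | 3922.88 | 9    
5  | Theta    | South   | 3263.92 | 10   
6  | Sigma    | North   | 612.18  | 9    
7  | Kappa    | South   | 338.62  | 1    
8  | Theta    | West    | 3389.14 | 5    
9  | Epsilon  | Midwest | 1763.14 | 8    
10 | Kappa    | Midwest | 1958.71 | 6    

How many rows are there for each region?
SELECT region, COUNT(*) as count
FROM orders
GROUP BY region

Result:
  Midwest: 3
  North: 3
  South: 3
  West: 1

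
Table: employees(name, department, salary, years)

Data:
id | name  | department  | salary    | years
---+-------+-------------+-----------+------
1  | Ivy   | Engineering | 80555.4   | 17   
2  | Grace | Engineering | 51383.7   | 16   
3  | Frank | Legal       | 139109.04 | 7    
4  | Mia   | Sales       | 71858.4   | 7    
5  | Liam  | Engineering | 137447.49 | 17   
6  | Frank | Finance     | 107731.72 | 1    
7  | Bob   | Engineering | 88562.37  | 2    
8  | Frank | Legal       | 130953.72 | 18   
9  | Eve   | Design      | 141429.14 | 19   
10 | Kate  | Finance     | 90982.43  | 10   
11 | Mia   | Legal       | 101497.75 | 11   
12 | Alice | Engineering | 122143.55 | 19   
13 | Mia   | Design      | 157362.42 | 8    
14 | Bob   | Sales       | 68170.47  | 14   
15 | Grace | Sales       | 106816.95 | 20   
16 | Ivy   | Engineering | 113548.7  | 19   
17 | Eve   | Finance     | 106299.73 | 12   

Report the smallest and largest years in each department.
SELECT department, MIN(years), MAX(years)
FROM employees
GROUP BY department

Result:
  Design: min=8, max=19
  Engineering: min=2, max=19
  Finance: min=1, max=12
  Legal: min=7, max=18
  Sales: min=7, max=20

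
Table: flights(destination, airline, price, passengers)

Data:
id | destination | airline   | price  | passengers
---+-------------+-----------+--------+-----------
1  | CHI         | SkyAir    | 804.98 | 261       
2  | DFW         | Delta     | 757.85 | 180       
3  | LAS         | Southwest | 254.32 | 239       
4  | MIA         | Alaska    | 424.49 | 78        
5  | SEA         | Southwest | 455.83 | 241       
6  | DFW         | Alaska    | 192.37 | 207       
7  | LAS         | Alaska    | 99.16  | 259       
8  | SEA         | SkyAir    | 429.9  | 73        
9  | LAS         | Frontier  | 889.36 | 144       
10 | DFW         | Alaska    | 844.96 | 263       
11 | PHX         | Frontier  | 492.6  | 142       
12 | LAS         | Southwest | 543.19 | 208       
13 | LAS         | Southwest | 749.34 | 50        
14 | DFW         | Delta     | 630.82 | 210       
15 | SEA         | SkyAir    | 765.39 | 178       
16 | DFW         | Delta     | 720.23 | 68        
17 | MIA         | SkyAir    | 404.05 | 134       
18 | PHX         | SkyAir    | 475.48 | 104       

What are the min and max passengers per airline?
SELECT airline, MIN(passengers), MAX(passengers)
FROM flights
GROUP BY airline

Result:
  Alaska: min=78, max=263
  Delta: min=68, max=210
  Frontier: min=142, max=144
  SkyAir: min=73, max=261
  Southwest: min=50, max=241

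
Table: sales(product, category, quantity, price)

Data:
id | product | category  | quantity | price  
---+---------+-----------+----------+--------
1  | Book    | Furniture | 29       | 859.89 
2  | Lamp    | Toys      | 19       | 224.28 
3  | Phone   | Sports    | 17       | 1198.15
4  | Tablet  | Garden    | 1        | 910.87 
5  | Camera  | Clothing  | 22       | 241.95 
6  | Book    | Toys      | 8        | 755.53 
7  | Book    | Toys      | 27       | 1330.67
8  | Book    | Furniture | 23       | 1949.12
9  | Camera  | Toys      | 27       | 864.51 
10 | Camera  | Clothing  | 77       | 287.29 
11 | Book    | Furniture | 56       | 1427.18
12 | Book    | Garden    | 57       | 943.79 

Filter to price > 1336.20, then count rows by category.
SELECT category, COUNT(*)
FROM sales
WHERE price > 1336.20
GROUP BY category

Note: WHERE filters rows before grouping.

Result:
  Furniture: 2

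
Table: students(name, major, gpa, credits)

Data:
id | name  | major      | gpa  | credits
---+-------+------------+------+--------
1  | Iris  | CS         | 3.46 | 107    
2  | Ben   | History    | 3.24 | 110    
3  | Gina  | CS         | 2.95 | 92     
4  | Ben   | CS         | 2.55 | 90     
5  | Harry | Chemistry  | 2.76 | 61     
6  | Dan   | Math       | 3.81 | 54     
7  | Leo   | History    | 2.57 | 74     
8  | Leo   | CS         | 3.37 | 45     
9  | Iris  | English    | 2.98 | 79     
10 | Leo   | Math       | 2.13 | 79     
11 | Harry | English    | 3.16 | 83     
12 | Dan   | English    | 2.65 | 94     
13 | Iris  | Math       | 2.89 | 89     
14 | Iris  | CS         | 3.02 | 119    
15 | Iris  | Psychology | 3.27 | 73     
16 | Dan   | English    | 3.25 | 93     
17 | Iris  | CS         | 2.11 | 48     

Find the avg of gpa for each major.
SELECT major, AVG(gpa) as result
FROM students
GROUP BY major

Result:
  CS: 2.91
  Chemistry: 2.76
  English: 3.01
  History: 2.91
  Math: 2.94
  Psychology: 3.27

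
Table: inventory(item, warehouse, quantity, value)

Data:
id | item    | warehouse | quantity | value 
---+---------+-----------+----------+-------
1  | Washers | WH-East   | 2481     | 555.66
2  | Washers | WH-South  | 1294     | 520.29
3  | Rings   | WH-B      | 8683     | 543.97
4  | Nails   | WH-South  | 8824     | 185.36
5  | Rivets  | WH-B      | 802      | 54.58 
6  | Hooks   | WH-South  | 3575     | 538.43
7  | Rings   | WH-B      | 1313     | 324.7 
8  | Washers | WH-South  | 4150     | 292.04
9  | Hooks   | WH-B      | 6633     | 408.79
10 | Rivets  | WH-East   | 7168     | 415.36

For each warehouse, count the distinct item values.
SELECT warehouse, COUNT(DISTINCT item)
FROM inventory
GROUP BY warehouse

Result:
  WH-B: 3 distinct
  WH-East: 2 distinct
  WH-South: 3 distinct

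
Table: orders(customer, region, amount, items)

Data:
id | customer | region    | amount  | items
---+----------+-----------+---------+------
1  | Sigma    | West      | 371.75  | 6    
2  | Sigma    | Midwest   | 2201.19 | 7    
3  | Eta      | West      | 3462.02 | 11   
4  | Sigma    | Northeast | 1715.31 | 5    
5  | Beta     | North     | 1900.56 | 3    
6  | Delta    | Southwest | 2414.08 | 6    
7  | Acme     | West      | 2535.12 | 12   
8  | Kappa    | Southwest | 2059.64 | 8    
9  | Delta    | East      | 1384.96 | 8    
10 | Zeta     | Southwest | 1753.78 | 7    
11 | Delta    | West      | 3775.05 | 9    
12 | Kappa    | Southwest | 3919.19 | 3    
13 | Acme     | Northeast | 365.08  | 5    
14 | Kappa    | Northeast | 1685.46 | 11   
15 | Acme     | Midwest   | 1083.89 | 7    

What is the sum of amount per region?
SELECT region, SUM(amount) as result
FROM orders
GROUP BY region

Result:
  East: 1384.96
  Midwest: 3285.08
  North: 1900.56
  Northeast: 3765.85
  Southwest: 10146.69
  West: 10143.94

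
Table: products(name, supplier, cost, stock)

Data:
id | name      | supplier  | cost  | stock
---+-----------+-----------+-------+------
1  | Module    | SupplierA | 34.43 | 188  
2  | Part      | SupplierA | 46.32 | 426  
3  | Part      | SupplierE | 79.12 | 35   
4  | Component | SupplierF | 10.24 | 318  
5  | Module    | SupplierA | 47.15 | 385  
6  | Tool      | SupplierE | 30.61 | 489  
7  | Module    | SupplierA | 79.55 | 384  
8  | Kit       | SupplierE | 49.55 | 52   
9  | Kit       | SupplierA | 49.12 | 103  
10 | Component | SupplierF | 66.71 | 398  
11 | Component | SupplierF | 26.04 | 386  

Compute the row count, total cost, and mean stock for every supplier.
SELECT supplier,
       COUNT(*) as cnt,
       SUM(cost) as total_cost,
       AVG(stock) as avg_stock
FROM products
GROUP BY supplier

Result:
  SupplierA: 5 records, 256.57 total cost, 297.20 avg stock
  SupplierE: 3 records, 159.28 total cost, 192.00 avg stock
  SupplierF: 3 records, 102.99 total cost, 367.33 avg stock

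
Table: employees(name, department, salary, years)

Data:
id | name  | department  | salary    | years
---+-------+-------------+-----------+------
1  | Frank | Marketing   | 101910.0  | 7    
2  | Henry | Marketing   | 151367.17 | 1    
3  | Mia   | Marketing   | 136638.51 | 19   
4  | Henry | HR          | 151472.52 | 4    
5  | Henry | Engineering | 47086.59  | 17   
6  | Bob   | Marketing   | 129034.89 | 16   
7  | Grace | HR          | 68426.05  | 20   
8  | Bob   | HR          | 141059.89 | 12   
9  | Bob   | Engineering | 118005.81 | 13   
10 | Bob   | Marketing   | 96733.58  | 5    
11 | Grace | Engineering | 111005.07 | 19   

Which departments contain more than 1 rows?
SELECT department, COUNT(*) as cnt
FROM employees
GROUP BY department
HAVING COUNT(*) > 1

Result:
  Engineering: 3
  HR: 3
  Marketing: 5

Note: HAVING filters groups after aggregation, WHERE filters rows before.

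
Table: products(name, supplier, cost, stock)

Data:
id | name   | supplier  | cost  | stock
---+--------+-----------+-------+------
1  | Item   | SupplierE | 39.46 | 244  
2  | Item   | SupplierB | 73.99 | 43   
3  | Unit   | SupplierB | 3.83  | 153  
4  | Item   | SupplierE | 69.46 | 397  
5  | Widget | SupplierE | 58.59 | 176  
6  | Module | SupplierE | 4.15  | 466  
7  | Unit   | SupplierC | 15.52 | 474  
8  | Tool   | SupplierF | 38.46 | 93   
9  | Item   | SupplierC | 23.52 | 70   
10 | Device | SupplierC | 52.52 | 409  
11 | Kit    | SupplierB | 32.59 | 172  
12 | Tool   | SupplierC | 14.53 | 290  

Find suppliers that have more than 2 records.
SELECT supplier, COUNT(*) as cnt
FROM products
GROUP BY supplier
HAVING COUNT(*) > 2

Result:
  SupplierB: 3
  SupplierC: 4
  SupplierE: 4

Note: HAVING filters groups after aggregation, WHERE filters rows before.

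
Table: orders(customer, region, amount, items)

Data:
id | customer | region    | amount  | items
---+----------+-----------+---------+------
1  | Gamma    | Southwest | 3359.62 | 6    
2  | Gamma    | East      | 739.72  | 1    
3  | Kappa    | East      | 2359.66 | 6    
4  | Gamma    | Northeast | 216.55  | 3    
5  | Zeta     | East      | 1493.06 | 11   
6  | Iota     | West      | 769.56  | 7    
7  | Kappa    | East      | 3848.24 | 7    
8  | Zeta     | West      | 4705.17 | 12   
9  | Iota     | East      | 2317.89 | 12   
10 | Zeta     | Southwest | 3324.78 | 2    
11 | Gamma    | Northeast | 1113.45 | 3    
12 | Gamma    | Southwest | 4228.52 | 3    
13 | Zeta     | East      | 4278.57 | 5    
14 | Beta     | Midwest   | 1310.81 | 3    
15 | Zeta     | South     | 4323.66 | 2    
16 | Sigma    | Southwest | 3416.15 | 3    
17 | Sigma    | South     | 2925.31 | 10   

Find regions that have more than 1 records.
SELECT region, COUNT(*) as cnt
FROM orders
GROUP BY region
HAVING COUNT(*) > 1

Result:
  East: 6
  Northeast: 2
  South: 2
  Southwest: 4
  West: 2

Note: HAVING filters groups after aggregation, WHERE filters rows before.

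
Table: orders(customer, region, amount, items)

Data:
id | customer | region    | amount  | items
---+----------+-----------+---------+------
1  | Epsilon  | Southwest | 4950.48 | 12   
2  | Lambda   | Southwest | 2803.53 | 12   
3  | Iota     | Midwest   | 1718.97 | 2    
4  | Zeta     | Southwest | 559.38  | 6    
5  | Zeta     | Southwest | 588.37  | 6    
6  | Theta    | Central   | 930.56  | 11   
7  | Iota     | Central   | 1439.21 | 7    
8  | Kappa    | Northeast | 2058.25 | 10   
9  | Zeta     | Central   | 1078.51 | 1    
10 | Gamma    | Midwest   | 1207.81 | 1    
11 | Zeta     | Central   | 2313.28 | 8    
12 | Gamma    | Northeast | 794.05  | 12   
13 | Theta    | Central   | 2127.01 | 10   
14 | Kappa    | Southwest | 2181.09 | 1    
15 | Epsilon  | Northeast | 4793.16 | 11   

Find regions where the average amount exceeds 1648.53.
SELECT region, AVG(amount)
FROM orders
GROUP BY region
HAVING AVG(amount) > 1648.53

Result:
  Northeast: avg=2548.49
  Southwest: avg=2216.57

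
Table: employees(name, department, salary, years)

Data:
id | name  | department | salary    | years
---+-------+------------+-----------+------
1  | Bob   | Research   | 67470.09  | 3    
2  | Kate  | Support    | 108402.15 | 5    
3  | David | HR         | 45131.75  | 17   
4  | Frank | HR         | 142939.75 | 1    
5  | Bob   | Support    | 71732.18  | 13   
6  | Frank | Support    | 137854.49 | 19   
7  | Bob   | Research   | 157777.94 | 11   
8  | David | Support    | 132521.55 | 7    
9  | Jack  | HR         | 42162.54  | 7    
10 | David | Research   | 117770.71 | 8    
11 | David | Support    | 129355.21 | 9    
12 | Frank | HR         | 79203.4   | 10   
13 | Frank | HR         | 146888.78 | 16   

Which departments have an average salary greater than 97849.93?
SELECT department, AVG(salary)
FROM employees
GROUP BY department
HAVING AVG(salary) > 97849.93

Result:
  Research: avg=114339.58
  Support: avg=115973.12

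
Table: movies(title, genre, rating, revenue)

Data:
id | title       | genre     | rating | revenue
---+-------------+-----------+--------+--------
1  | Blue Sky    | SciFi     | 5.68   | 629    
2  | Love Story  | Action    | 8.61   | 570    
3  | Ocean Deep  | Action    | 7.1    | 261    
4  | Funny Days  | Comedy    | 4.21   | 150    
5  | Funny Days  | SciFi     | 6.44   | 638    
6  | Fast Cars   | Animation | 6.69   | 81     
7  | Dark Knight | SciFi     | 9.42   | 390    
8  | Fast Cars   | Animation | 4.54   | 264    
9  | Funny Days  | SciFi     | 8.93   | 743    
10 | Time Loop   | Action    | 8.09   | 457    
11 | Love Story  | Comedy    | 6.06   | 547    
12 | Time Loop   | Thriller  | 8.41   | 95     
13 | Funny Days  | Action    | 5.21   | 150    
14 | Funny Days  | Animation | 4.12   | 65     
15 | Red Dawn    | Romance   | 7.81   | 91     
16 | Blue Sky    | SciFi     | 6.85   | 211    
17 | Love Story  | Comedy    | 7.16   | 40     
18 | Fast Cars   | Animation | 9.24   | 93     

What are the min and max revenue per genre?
SELECT genre, MIN(revenue), MAX(revenue)
FROM movies
GROUP BY genre

Result:
  Action: min=150, max=570
  Animation: min=65, max=264
  Comedy: min=40, max=547
  Romance: min=91, max=91
  SciFi: min=211, max=743
  Thriller: min=95, max=95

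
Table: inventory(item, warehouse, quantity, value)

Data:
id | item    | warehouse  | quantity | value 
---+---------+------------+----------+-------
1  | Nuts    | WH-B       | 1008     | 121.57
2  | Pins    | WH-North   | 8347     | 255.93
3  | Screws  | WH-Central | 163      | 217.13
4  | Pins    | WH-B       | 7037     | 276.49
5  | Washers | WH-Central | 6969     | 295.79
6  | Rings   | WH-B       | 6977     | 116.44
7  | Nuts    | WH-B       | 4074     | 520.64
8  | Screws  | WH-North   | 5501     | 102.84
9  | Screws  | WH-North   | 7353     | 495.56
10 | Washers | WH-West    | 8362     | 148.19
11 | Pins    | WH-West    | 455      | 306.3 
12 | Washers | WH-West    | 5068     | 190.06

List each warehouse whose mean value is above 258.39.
SELECT warehouse, AVG(value)
FROM inventory
GROUP BY warehouse
HAVING AVG(value) > 258.39

Result:
  WH-B: avg=258.79
  WH-North: avg=284.78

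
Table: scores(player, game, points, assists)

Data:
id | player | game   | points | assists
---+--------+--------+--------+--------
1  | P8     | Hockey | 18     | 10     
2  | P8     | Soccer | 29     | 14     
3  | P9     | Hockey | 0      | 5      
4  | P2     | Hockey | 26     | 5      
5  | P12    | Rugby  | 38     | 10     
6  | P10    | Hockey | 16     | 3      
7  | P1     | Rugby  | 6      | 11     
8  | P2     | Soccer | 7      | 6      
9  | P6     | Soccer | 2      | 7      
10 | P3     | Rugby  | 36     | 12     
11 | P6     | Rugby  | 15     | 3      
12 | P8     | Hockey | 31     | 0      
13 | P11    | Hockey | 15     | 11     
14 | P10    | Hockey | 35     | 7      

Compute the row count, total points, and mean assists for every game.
SELECT game,
       COUNT(*) as cnt,
       SUM(points) as total_points,
       AVG(assists) as avg_assists
FROM scores
GROUP BY game

Result:
  Hockey: 7 records, 141 total points, 5.86 avg assists
  Rugby: 4 records, 95 total points, 9.00 avg assists
  Soccer: 3 records, 38 total points, 9.00 avg assists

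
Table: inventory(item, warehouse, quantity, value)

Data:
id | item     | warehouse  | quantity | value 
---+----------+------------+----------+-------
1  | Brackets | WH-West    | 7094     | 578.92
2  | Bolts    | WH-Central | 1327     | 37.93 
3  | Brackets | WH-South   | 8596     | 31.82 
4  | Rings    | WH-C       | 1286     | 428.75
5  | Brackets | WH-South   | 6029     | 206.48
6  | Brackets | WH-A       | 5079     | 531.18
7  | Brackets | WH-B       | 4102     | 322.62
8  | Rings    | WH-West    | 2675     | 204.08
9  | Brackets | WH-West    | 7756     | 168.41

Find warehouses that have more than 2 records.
SELECT warehouse, COUNT(*) as cnt
FROM inventory
GROUP BY warehouse
HAVING COUNT(*) > 2

Result:
  WH-West: 3

Note: HAVING filters groups after aggregation, WHERE filters rows before.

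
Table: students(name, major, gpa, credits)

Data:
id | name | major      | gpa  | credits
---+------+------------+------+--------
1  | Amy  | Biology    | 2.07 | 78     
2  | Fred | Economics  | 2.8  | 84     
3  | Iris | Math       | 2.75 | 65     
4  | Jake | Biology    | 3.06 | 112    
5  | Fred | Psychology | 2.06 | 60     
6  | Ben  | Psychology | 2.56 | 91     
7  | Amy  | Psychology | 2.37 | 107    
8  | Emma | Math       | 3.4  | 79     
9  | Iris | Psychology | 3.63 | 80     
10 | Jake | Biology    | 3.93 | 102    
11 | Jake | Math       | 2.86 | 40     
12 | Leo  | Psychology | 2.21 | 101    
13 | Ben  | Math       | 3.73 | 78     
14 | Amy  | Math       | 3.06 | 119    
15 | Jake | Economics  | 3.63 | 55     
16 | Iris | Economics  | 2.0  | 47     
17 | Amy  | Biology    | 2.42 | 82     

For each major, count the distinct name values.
SELECT major, COUNT(DISTINCT name)
FROM students
GROUP BY major

Result:
  Biology: 2 distinct
  Economics: 3 distinct
  Math: 5 distinct
  Psychology: 5 distinct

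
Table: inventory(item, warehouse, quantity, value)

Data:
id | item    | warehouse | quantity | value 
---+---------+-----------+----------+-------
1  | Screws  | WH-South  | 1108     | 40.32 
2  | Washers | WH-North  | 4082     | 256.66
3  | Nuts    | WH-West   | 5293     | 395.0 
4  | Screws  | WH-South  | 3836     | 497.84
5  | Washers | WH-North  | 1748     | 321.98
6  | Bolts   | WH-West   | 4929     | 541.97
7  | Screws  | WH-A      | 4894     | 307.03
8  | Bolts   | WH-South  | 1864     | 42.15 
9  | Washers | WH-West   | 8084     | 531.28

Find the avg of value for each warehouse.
SELECT warehouse, AVG(value) as result
FROM inventory
GROUP BY warehouse

Result:
  WH-A: 307.03
  WH-North: 289.32
  WH-South: 193.44
  WH-West: 489.42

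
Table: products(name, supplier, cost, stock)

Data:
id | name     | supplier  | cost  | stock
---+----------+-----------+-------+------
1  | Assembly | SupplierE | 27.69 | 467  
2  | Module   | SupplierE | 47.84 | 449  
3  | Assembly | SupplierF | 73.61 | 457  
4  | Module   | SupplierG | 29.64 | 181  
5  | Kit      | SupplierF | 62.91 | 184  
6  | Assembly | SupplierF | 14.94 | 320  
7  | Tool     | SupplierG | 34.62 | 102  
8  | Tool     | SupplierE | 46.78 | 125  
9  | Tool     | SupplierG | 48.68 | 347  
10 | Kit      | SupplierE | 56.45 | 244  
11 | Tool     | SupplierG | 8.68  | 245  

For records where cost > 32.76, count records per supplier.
SELECT supplier, COUNT(*)
FROM products
WHERE cost > 32.76
GROUP BY supplier

Note: WHERE filters rows before grouping.

Result:
  SupplierE: 3
  SupplierF: 2
  SupplierG: 2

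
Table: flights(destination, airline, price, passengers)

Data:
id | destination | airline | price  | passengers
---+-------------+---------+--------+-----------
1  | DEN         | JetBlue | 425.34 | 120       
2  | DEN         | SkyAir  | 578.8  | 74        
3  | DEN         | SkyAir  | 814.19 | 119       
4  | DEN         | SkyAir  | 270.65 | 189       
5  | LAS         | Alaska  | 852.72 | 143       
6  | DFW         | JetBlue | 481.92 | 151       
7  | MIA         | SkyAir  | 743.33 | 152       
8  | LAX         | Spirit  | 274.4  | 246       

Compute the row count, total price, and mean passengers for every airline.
SELECT airline,
       COUNT(*) as cnt,
       SUM(price) as total_price,
       AVG(passengers) as avg_passengers
FROM flights
GROUP BY airline

Result:
  Alaska: 1 records, 852.72 total price, 143.00 avg passengers
  JetBlue: 2 records, 907.26 total price, 135.50 avg passengers
  SkyAir: 4 records, 2406.97 total price, 133.50 avg passengers
  Spirit: 1 records, 274.40 total price, 246.00 avg passengers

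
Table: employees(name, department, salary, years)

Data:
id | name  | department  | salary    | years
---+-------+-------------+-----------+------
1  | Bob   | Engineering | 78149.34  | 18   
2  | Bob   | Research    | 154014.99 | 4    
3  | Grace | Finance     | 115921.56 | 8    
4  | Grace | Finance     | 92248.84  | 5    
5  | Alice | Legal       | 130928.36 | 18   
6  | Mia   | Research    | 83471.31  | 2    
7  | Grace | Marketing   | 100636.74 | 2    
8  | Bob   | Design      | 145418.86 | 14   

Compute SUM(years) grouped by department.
SELECT department, SUM(years) as result
FROM employees
GROUP BY department

Result:
  Design: 14
  Engineering: 18
  Finance: 13
  Legal: 18
  Marketing: 2
  Research: 6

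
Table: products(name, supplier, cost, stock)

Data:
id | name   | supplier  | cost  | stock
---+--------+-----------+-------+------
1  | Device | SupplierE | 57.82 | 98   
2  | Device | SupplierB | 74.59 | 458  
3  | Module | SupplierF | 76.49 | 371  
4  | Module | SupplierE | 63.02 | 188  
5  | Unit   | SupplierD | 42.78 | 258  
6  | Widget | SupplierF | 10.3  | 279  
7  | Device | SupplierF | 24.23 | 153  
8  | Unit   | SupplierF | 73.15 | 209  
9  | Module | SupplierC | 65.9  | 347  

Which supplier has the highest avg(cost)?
SELECT supplier, AVG(cost) as val
FROM products
GROUP BY supplier
ORDER BY val DESC
LIMIT 1

Result: SupplierB with avg(cost) = 74.59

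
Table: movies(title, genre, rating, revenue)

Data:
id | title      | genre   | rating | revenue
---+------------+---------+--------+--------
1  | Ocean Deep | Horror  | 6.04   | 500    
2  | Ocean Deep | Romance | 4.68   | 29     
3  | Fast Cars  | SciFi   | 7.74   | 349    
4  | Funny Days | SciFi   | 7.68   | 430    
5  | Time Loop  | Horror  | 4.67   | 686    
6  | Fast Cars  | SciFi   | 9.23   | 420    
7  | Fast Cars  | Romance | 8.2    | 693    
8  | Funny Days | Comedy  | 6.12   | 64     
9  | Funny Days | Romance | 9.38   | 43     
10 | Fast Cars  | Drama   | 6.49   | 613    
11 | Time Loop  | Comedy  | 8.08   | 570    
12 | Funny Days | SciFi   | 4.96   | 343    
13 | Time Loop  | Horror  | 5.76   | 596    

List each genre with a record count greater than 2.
SELECT genre, COUNT(*) as cnt
FROM movies
GROUP BY genre
HAVING COUNT(*) > 2

Result:
  Horror: 3
  Romance: 3
  SciFi: 4

Note: HAVING filters groups after aggregation, WHERE filters rows before.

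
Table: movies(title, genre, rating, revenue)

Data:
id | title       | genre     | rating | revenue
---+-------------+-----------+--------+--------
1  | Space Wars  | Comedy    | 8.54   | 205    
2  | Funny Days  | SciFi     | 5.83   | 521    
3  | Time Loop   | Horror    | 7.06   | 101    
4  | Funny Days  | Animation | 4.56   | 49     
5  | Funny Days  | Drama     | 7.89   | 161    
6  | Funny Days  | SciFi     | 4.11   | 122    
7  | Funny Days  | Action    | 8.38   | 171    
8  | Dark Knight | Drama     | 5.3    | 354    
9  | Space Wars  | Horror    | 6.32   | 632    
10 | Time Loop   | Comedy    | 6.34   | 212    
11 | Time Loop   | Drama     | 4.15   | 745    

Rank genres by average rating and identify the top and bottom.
SELECT genre, AVG(rating)
FROM movies
GROUP BY genre
ORDER BY AVG(rating)

All groups:
  Animation: 4.56
  SciFi: 4.97
  Drama: 5.78
  Horror: 6.69
  Comedy: 7.44
  Action: 8.38

Highest: Action (8.38)
Lowest: Animation (4.56)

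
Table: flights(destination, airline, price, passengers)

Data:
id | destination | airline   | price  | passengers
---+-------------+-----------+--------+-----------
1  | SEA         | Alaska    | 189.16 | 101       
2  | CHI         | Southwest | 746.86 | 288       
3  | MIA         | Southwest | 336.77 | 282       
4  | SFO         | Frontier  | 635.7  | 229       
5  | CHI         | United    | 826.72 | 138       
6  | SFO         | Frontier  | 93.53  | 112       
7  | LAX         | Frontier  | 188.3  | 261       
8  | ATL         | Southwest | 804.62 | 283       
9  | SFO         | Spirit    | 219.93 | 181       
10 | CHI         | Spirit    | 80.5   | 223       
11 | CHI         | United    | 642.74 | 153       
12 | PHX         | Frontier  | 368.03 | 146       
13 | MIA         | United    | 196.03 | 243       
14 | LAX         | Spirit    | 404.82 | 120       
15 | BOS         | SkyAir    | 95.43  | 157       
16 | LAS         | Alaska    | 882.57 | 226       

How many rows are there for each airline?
SELECT airline, COUNT(*) as count
FROM flights
GROUP BY airline

Result:
  Alaska: 2
  Frontier: 4
  SkyAir: 1
  Southwest: 3
  Spirit: 3
  United: 3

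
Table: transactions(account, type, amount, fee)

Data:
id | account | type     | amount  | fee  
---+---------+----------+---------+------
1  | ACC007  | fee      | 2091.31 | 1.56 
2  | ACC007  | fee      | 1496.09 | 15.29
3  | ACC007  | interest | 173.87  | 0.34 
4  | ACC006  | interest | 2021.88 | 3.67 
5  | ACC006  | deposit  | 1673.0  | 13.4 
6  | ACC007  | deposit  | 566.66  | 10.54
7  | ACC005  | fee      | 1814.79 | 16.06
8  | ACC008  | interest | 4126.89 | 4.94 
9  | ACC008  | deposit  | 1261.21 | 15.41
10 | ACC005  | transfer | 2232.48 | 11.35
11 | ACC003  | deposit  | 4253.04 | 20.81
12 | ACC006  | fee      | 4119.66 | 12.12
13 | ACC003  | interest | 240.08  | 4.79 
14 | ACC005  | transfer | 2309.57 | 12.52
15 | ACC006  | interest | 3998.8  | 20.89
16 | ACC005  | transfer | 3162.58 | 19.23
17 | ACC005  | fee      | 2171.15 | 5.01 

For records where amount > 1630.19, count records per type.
SELECT type, COUNT(*)
FROM transactions
WHERE amount > 1630.19
GROUP BY type

Note: WHERE filters rows before grouping.

Result:
  deposit: 2
  fee: 4
  interest: 3
  transfer: 3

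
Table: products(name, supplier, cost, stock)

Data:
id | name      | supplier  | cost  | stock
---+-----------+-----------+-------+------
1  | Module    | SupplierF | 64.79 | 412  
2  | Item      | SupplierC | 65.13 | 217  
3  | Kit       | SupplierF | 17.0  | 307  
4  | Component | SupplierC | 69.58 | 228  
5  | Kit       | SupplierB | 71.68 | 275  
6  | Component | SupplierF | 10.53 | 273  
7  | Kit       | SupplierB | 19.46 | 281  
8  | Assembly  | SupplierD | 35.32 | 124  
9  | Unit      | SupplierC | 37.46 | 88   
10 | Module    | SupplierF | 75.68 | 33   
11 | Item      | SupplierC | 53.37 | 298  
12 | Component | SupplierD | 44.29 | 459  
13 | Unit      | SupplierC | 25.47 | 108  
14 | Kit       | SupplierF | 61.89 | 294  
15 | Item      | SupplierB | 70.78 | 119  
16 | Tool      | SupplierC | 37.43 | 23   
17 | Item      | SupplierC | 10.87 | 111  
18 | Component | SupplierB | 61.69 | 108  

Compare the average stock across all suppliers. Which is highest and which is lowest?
SELECT supplier, AVG(stock)
FROM products
GROUP BY supplier
ORDER BY AVG(stock)

All groups:
  SupplierC: 153.29
  SupplierB: 195.75
  SupplierF: 263.80
  SupplierD: 291.50

Highest: SupplierD (291.50)
Lowest: SupplierC (153.29)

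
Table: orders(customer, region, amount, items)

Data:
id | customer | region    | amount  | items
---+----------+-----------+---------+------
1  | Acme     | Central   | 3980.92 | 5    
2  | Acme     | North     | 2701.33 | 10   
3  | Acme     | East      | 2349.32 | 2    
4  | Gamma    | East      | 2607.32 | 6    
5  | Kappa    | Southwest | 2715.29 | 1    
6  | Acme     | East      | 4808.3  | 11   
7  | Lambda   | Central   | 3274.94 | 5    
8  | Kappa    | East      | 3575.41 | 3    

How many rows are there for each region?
SELECT region, COUNT(*) as count
FROM orders
GROUP BY region

Result:
  Central: 2
  East: 4
  North: 1
  Southwest: 1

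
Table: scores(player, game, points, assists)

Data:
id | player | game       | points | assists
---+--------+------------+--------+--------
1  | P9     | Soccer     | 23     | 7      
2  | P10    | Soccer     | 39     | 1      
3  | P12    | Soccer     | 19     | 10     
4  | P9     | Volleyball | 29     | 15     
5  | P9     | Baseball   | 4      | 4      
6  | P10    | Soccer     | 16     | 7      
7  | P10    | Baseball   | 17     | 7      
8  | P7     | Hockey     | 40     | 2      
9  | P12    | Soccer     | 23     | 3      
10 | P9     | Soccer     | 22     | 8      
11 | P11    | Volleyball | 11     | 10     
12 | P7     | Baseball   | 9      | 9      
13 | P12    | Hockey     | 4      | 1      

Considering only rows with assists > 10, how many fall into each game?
SELECT game, COUNT(*)
FROM scores
WHERE assists > 10
GROUP BY game

Note: WHERE filters rows before grouping.

Result:
  Volleyball: 1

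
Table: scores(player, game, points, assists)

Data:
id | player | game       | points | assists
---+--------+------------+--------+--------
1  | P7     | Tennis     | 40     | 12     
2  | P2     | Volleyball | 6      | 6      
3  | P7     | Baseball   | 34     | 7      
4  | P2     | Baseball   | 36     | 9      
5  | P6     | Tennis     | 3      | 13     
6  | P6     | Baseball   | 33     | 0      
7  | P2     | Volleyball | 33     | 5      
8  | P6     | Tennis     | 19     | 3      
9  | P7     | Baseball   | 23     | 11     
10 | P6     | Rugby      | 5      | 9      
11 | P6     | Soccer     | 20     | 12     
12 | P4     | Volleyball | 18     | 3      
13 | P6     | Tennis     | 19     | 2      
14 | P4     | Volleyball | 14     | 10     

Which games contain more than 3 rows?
SELECT game, COUNT(*) as cnt
FROM scores
GROUP BY game
HAVING COUNT(*) > 3

Result:
  Baseball: 4
  Tennis: 4
  Volleyball: 4

Note: HAVING filters groups after aggregation, WHERE filters rows before.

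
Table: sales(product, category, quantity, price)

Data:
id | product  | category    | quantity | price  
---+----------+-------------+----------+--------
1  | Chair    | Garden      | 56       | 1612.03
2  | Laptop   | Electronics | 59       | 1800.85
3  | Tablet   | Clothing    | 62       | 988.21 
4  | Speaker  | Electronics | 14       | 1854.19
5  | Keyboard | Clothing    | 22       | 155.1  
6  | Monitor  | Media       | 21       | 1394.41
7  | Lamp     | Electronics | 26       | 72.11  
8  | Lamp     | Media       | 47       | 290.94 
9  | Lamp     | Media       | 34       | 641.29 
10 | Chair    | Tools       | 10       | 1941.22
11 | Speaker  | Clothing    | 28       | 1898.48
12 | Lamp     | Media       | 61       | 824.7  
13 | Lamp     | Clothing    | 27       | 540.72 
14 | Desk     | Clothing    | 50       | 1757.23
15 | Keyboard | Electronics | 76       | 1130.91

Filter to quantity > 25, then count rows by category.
SELECT category, COUNT(*)
FROM sales
WHERE quantity > 25
GROUP BY category

Note: WHERE filters rows before grouping.

Result:
  Clothing: 4
  Electronics: 3
  Garden: 1
  Media: 3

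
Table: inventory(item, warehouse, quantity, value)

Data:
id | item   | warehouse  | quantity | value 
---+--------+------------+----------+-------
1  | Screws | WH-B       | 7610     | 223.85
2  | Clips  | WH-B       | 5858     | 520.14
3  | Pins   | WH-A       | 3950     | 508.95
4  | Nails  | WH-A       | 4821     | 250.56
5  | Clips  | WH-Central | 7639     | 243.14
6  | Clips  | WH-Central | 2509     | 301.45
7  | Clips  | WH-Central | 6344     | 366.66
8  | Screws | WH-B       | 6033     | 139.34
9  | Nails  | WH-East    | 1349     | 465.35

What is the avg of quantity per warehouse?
SELECT warehouse, AVG(quantity) as result
FROM inventory
GROUP BY warehouse

Result:
  WH-A: 4385.50
  WH-B: 6500.33
  WH-Central: 5497.33
  WH-East: 1349.00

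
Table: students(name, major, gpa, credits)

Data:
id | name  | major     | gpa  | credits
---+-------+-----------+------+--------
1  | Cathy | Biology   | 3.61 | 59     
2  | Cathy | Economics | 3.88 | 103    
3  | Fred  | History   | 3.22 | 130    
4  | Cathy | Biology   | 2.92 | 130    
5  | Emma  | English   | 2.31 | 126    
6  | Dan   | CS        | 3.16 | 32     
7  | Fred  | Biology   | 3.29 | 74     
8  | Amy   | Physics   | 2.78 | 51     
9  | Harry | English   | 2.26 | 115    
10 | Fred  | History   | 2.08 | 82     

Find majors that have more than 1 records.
SELECT major, COUNT(*) as cnt
FROM students
GROUP BY major
HAVING COUNT(*) > 1

Result:
  Biology: 3
  English: 2
  History: 2

Note: HAVING filters groups after aggregation, WHERE filters rows before.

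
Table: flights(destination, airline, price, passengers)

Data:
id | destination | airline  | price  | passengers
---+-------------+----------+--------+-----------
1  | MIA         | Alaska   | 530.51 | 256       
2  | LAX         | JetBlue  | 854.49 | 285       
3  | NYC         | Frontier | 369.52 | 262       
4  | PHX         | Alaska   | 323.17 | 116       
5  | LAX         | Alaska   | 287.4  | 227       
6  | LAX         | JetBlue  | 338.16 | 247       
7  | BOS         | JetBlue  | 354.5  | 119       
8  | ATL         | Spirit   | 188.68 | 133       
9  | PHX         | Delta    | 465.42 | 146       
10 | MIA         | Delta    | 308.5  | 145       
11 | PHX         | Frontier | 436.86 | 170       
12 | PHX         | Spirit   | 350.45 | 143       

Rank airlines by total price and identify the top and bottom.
SELECT airline, SUM(price)
FROM flights
GROUP BY airline
ORDER BY SUM(price)

All groups:
  Spirit: 539.13
  Delta: 773.92
  Frontier: 806.38
  Alaska: 1141.08
  JetBlue: 1547.15

Highest: JetBlue (1547.15)
Lowest: Spirit (539.13)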